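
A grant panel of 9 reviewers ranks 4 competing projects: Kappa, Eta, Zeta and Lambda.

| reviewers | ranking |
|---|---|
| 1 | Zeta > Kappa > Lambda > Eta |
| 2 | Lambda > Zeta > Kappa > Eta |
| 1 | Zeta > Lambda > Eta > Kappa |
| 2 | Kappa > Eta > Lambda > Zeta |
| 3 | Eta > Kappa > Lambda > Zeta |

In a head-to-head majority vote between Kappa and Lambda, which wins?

Ballots ranking Kappa above Lambda: 1 + 2 + 3 = 6.
Ballots ranking Lambda above Kappa: 9 − 6 = 3.
Kappa wins the head-to-head 6–3.

Kappa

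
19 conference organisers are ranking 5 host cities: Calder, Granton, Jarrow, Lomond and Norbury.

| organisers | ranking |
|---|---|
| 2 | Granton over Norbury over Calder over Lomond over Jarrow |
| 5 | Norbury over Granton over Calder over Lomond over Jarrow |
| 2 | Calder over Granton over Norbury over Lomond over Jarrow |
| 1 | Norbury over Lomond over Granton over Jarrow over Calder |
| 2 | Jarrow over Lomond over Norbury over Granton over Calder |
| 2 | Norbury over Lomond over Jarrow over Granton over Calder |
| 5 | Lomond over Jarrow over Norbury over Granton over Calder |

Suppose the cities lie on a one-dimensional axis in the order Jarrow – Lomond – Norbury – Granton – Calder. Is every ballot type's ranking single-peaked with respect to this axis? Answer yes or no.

yes

Axis positions: Jarrow=1, Lomond=2, Norbury=3, Granton=4, Calder=5.
Ballot type 1 (peak Granton at position 4): ranking walks positions 4-3-5-2-1, expanding outward from the peak — single-peaked.
Ballot type 2 (peak Norbury at position 3): ranking walks positions 3-4-5-2-1, expanding outward from the peak — single-peaked.
Ballot type 3 (peak Calder at position 5): ranking walks positions 5-4-3-2-1, expanding outward from the peak — single-peaked.
Ballot type 4 (peak Norbury at position 3): ranking walks positions 3-2-4-1-5, expanding outward from the peak — single-peaked.
Ballot type 5 (peak Jarrow at position 1): ranking walks positions 1-2-3-4-5, expanding outward from the peak — single-peaked.
Ballot type 6 (peak Norbury at position 3): ranking walks positions 3-2-1-4-5, expanding outward from the peak — single-peaked.
Ballot type 7 (peak Lomond at position 2): ranking walks positions 2-1-3-4-5, expanding outward from the peak — single-peaked.
Every ranking is single-peaked on this axis.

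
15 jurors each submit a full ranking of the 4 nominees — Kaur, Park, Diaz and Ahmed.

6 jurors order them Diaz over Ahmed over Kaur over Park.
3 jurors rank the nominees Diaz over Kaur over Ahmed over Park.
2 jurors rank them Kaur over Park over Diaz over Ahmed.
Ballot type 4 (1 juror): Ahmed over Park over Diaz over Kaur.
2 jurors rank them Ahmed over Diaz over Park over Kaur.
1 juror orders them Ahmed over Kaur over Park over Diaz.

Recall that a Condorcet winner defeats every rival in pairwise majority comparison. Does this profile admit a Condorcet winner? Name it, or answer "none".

Pairwise majorities:
Kaur vs Park: Kaur, 12–3.
Kaur–Diaz: Diaz 12–3.
Kaur vs Ahmed: Ahmed wins 10–5.
Park vs Diaz: Diaz, 11–4.
Park vs Ahmed: Ahmed, 13–2.
Diaz vs Ahmed: Diaz, 11–4.
Diaz beats each of Kaur, Park, Ahmed — Diaz is the Condorcet winner.

Diaz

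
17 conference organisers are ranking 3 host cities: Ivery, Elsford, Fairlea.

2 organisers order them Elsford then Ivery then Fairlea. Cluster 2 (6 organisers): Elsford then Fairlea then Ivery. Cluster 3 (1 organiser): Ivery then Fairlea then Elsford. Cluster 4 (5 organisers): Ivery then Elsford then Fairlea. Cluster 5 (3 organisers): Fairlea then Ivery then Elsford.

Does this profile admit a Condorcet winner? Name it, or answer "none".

none

Pairwise majorities:
Ivery vs Elsford: Ivery, 9–8.
Ivery vs Fairlea: Fairlea wins 9–8.
Elsford–Fairlea: Elsford 13–4.
Every city loses at least once (Ivery loses to Fairlea; Elsford loses to Ivery; Fairlea loses to Elsford). The majority relation contains the cycle Ivery > Elsford > Fairlea > Ivery, so there is no Condorcet winner.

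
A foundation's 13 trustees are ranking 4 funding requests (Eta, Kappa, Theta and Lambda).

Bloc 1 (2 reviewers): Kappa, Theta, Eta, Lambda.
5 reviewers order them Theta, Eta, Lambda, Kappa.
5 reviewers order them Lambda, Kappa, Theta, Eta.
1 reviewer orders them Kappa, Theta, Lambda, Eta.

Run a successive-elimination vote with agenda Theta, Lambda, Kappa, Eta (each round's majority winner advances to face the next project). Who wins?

Kappa

Round 1: Theta vs Lambda — 8–5, Theta advances.
Round 2: Theta vs Kappa — 5–8, Kappa advances.
Round 3: Kappa vs Eta — 8–5, Kappa advances.
The agenda winner is Kappa.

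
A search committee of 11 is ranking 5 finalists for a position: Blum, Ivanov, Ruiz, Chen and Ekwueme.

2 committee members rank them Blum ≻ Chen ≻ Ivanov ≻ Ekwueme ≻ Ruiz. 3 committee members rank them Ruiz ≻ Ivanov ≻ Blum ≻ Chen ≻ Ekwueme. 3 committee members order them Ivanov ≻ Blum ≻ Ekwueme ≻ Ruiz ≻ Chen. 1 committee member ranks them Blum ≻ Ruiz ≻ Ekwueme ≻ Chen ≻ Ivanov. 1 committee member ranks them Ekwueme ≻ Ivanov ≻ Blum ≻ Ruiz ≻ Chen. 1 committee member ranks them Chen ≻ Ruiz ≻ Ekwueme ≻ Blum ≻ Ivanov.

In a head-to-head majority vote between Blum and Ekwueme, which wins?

Blum

Ballots ranking Blum above Ekwueme: 2 + 3 + 3 + 1 = 9.
Ballots ranking Ekwueme above Blum: 11 − 9 = 2.
Blum wins the head-to-head 9–2.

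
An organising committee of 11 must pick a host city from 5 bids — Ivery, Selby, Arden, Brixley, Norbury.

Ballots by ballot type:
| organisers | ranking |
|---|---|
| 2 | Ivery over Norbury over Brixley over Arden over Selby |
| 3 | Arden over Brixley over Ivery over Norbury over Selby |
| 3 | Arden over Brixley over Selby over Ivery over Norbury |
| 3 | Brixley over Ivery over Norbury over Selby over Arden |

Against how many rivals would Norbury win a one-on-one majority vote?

1

Norbury against each rival (11 organisers):
Norbury vs Ivery: Ivery wins 11–0.
Norbury vs Selby: Norbury preferred on 2+3+3 = 8 ballots; Norbury wins 8–3.
Norbury vs Arden: Arden, 6–5.
Norbury vs Brixley: Norbury preferred on 2 ballots; Brixley wins 9–2.
Norbury beats Selby; loses to Ivery, Arden, Brixley — 1 pairwise win.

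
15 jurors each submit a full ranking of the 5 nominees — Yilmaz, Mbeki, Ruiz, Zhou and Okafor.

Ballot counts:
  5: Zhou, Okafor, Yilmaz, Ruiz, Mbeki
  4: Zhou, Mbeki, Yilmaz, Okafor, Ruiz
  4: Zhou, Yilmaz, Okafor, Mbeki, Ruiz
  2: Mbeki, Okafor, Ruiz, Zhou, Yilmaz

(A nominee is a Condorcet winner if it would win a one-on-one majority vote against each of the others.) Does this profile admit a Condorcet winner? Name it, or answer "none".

Head-to-head results (15 jurors):
Yilmaz–Mbeki: Yilmaz 9–6.
Yilmaz vs Ruiz: Yilmaz wins 13–2.
Yilmaz vs Zhou: Zhou, 15–0.
Yilmaz vs Okafor: Yilmaz, 8–7.
Mbeki vs Ruiz: Mbeki wins 10–5.
Mbeki vs Zhou: Zhou, 13–2.
Mbeki vs Okafor: Okafor, 9–6.
Ruiz vs Zhou: Zhou, 13–2.
Ruiz vs Okafor: Okafor, 15–0.
Zhou–Okafor: Zhou 13–2.
Zhou wins every pairwise contest, so Zhou is the Condorcet winner.

Zhou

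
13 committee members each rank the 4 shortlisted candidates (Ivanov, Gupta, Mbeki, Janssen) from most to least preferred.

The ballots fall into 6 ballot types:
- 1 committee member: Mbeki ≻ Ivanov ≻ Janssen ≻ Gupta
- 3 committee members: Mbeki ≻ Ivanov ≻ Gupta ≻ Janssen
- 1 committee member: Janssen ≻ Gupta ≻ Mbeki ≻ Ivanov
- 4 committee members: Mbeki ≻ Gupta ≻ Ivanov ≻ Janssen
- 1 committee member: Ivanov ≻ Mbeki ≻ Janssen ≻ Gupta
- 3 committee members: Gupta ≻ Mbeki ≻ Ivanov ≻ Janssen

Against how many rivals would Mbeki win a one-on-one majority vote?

3

Mbeki against each rival (13 committee members):
Mbeki vs Ivanov: Mbeki preferred on 1+3+1+4+3 = 12 ballots; Mbeki wins 12–1.
Mbeki–Gupta: Mbeki 9–4.
Mbeki vs Janssen: 1+3+4+1+3 = 12 for Mbeki, 1 for Janssen — Mbeki by 12–1.
Mbeki beats Ivanov, Gupta, Janssen — 3 pairwise wins.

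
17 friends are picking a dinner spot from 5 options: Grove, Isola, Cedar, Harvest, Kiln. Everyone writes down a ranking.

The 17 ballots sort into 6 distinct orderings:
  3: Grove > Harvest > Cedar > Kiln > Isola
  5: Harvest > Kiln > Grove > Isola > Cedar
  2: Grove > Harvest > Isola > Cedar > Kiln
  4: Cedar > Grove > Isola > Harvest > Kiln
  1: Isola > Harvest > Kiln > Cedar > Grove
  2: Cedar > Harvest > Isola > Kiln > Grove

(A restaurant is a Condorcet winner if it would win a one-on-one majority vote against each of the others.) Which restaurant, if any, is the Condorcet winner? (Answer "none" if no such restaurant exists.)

Check each pair by majority over 17 ballots:
Grove vs Isola: Grove wins 14–3.
Grove vs Cedar: 10 to 7, Grove.
Grove–Harvest: Grove 9–8.
Grove vs Kiln: Grove wins 9–8.
Isola vs Cedar: Isola is ranked higher on 5+2+1 = 8 ballots, Cedar on 9. Cedar wins 9–8.
Isola vs Harvest: Isola is ranked higher on 4+1 = 5 ballots, Harvest on 12. Harvest wins 12–5.
Isola vs Kiln: Isola is ranked higher on 2+4+1+2 = 9 ballots, Kiln on 8. Isola wins 9–8.
Cedar vs Harvest: 4+2 = 6 for Cedar, 11 for Harvest — Harvest by 11–6.
Cedar vs Kiln: 3+2+4+2 = 11 for Cedar, 6 for Kiln — Cedar by 11–6.
Harvest vs Kiln: 17 to 0, Harvest.
Grove beats each of Isola, Cedar, Harvest, Kiln — Grove is the Condorcet winner.

Grove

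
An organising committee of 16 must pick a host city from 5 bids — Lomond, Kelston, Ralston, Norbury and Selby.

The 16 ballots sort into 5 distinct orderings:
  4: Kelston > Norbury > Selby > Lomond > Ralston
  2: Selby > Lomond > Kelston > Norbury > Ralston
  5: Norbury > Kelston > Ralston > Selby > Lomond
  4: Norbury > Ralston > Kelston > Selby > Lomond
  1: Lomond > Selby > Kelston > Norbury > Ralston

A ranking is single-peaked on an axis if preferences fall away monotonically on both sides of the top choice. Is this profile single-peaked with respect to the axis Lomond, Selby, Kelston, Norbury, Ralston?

Axis positions: Lomond=1, Selby=2, Kelston=3, Norbury=4, Ralston=5.
Bloc 1 (peak Kelston at position 3): ranking walks positions 3-4-2-1-5, expanding outward from the peak — single-peaked.
Bloc 2 (peak Selby at position 2): ranking walks positions 2-1-3-4-5, expanding outward from the peak — single-peaked.
Bloc 3 (peak Norbury at position 4): ranking walks positions 4-3-5-2-1, expanding outward from the peak — single-peaked.
Bloc 4 (peak Norbury at position 4): ranking walks positions 4-5-3-2-1, expanding outward from the peak — single-peaked.
Bloc 5 (peak Lomond at position 1): ranking walks positions 1-2-3-4-5, expanding outward from the peak — single-peaked.
Every ranking is single-peaked on this axis.

yes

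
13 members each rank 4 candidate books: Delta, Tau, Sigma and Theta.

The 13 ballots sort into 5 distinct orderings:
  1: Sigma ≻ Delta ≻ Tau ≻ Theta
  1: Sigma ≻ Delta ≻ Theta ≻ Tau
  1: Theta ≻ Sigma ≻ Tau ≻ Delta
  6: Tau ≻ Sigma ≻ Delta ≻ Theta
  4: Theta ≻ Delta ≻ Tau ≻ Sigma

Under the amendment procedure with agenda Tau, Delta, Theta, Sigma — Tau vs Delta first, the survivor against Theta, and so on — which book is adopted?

Round 1: Tau vs Delta — 7–6, Tau advances.
Round 2: Tau vs Theta — 7–6, Tau advances.
Round 3: Tau vs Sigma — 10–3, Tau advances.
Tau survives the agenda.

Tau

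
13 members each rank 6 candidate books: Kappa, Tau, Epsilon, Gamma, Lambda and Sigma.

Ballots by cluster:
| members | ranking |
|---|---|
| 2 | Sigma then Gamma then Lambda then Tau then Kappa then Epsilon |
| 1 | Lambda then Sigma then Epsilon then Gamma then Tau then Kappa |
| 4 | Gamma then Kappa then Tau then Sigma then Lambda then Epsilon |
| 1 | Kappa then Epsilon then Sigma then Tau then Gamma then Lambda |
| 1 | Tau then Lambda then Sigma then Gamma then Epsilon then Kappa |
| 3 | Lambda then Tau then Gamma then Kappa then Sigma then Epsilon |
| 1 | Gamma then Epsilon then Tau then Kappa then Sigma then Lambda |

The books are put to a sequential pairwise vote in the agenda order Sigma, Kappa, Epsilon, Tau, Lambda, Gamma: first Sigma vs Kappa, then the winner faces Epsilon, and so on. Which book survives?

Round 1: Sigma vs Kappa — 4–9, Kappa advances.
Round 2: Kappa vs Epsilon — 10–3, Kappa advances.
Round 3: Kappa vs Tau — 5–8, Tau advances.
Round 4: Tau vs Lambda — 7–6, Tau advances.
Round 5: Tau vs Gamma — 5–8, Gamma advances.
Gamma survives the agenda.

Gamma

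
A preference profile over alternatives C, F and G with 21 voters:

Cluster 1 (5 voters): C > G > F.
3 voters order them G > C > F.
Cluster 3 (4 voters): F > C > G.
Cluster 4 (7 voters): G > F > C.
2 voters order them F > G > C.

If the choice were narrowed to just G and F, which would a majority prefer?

Ballots ranking G above F: 5 + 3 + 7 = 15.
Ballots ranking F above G: 21 − 15 = 6.
G wins the head-to-head 15–6.

G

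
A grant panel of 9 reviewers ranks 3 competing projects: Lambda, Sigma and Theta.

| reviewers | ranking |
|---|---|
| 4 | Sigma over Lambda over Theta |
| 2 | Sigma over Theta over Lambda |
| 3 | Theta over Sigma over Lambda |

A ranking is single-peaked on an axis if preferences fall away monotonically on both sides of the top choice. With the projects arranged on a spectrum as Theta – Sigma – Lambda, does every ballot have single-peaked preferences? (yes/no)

yes

Axis positions: Theta=1, Sigma=2, Lambda=3.
Ballot type 1 (peak Sigma at position 2): ranking walks positions 2-3-1, expanding outward from the peak — single-peaked.
Ballot type 2 (peak Sigma at position 2): ranking walks positions 2-1-3, expanding outward from the peak — single-peaked.
Ballot type 3 (peak Theta at position 1): ranking walks positions 1-2-3, expanding outward from the peak — single-peaked.
Every ranking is single-peaked on this axis.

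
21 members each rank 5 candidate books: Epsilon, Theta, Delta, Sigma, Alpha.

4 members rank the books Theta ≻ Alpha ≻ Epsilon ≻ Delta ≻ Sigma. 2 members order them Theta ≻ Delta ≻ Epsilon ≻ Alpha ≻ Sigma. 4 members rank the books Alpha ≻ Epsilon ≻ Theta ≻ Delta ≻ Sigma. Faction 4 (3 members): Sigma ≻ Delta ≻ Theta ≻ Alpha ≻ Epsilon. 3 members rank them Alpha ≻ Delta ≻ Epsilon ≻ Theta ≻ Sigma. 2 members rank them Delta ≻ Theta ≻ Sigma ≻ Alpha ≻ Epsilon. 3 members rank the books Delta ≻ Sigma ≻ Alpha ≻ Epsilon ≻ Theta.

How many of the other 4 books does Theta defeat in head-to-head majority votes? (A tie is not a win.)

Theta against each rival (21 members):
Theta vs Epsilon: Theta preferred on 4+2+3+2 = 11 ballots; Theta wins 11–10.
Theta–Delta: Delta 11–10.
Theta vs Sigma: Theta, 15–6.
Theta–Alpha: Theta 11–10.
Theta beats Epsilon, Sigma, Alpha; loses to Delta — 3 pairwise wins.

3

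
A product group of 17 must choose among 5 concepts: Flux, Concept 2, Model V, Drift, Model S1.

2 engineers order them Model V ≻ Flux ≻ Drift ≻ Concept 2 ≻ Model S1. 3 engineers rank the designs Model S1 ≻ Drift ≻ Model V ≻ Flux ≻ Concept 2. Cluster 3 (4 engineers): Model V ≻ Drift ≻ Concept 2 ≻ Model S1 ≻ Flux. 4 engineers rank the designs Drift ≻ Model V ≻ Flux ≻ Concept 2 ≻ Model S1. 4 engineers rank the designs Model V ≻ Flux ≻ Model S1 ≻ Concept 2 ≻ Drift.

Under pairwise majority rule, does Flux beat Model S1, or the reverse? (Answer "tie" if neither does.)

Flux

Ballots ranking Flux above Model S1: 2 + 4 + 4 = 10.
Ballots ranking Model S1 above Flux: 17 − 10 = 7.
Flux wins the head-to-head 10–7.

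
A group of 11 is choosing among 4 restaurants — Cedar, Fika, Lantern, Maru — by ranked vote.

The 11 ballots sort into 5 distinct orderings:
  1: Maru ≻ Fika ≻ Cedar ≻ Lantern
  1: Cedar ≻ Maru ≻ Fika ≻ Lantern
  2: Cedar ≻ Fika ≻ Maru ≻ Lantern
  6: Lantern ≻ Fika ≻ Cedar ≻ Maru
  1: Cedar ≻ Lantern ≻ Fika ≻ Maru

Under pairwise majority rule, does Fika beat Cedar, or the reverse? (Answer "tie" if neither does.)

Ballots ranking Fika above Cedar: 1 + 6 = 7.
Ballots ranking Cedar above Fika: 11 − 7 = 4.
Fika wins the head-to-head 7–4.

Fika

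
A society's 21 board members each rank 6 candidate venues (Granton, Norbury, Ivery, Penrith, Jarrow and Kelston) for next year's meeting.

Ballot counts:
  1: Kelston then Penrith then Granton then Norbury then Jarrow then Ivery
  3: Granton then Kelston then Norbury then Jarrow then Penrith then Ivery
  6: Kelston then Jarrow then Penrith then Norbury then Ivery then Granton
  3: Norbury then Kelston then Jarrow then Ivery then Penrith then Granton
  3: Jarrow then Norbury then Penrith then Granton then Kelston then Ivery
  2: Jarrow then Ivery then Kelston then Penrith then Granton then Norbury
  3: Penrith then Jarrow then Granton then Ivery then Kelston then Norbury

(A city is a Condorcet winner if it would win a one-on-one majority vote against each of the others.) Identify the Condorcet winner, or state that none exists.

Head-to-head results (21 organisers):
Granton vs Norbury: Norbury wins 12–9.
Granton vs Ivery: Ivery wins 11–10.
Granton–Penrith: Penrith 18–3.
Granton vs Jarrow: Jarrow wins 17–4.
Granton–Kelston: Kelston 12–9.
Norbury vs Ivery: Norbury, 16–5.
Norbury vs Penrith: Penrith wins 12–9.
Norbury–Jarrow: Jarrow 14–7.
Norbury vs Kelston: Kelston, 15–6.
Ivery vs Penrith: Penrith, 16–5.
Ivery–Jarrow: Jarrow 21–0.
Ivery vs Kelston: Kelston, 16–5.
Penrith–Jarrow: Jarrow 17–4.
Penrith–Kelston: Kelston 15–6.
Jarrow vs Kelston: Kelston, 13–8.
Kelston defeats every rival head-to-head and is the Condorcet winner.

Kelston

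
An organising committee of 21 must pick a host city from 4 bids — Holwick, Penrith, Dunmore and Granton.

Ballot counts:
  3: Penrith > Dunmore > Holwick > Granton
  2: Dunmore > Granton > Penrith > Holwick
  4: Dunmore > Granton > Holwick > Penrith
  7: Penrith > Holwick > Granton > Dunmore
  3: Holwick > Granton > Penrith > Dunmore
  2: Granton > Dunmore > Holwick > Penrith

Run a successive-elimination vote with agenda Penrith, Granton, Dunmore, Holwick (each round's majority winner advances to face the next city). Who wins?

Round 1: Penrith vs Granton — 10–11, Granton advances.
Round 2: Granton vs Dunmore — 12–9, Granton advances.
Round 3: Granton vs Holwick — 8–13, Holwick advances.
Holwick survives the agenda.

Holwick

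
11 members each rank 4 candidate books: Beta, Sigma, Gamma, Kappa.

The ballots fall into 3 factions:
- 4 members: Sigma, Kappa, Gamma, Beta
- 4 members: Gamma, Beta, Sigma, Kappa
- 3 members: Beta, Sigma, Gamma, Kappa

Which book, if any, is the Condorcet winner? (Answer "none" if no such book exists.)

Pairwise majorities:
Beta vs Sigma: Beta, 7–4.
Beta vs Gamma: Gamma, 8–3.
Beta vs Kappa: Beta, 7–4.
Sigma vs Gamma: Sigma, 7–4.
Sigma vs Kappa: Sigma, 11–0.
Gamma vs Kappa: Gamma, 7–4.
No book is unbeaten: Beta loses to Gamma; Sigma loses to Beta; Gamma loses to Sigma; Kappa loses to Beta. In particular Beta > Sigma > Gamma > Beta is a majority cycle — no Condorcet winner exists.

none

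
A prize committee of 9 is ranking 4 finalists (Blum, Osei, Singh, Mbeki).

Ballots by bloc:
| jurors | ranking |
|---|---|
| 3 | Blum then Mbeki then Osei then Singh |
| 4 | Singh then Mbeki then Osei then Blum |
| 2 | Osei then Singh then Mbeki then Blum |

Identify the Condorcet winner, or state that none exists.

none

Head-to-head results (9 jurors):
Blum vs Osei: Osei, 6–3.
Blum–Singh: Singh 6–3.
Blum–Mbeki: Mbeki 6–3.
Osei vs Singh: 3+2 = 5 for Osei, 4 for Singh — Osei by 5–4.
Osei vs Mbeki: Mbeki wins 7–2.
Singh vs Mbeki: 4+2 = 6 for Singh, 3 for Mbeki — Singh by 6–3.
No nominee is unbeaten: Blum loses to Osei; Osei loses to Mbeki; Singh loses to Osei; Mbeki loses to Singh. In particular Osei beats Singh beats Mbeki beats Osei is a majority cycle — no Condorcet winner exists.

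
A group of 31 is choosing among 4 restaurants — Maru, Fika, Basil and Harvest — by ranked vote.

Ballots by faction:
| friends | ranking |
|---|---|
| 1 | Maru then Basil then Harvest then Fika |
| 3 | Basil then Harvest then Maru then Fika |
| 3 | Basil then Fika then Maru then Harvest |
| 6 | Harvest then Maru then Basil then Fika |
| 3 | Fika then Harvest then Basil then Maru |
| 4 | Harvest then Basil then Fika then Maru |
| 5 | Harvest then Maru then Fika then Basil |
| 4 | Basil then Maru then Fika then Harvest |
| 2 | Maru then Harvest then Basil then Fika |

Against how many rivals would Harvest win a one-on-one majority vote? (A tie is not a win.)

3

Harvest against each rival (31 friends):
Harvest vs Maru: Harvest preferred on 3+6+3+4+5 = 21 ballots; Harvest wins 21–10.
Harvest vs Fika: Harvest, 21–10.
Harvest vs Basil: 6+3+4+5+2 = 20 for Harvest, 11 for Basil — Harvest by 20–11.
Harvest beats Maru, Fika, Basil — 3 pairwise wins.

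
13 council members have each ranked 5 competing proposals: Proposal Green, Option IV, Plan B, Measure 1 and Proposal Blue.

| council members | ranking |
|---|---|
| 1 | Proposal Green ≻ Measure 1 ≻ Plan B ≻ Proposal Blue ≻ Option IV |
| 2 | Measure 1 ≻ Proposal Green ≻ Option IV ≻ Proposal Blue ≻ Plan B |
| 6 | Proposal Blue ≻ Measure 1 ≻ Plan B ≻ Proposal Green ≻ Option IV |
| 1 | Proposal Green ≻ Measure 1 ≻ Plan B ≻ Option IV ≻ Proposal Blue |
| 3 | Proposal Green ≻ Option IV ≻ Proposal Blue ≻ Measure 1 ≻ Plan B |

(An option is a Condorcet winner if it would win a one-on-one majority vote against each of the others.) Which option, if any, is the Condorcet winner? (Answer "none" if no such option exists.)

none

Check each pair by majority over 13 ballots:
Proposal Green vs Option IV: Proposal Green, 13–0.
Proposal Green–Plan B: Proposal Green 7–6.
Proposal Green vs Measure 1: Measure 1, 8–5.
Proposal Green–Proposal Blue: Proposal Green 7–6.
Option IV vs Plan B: Plan B, 8–5.
Option IV vs Measure 1: Measure 1 wins 10–3.
Option IV–Proposal Blue: Proposal Blue 7–6.
Plan B–Measure 1: Measure 1 13–0.
Plan B–Proposal Blue: Proposal Blue 11–2.
Measure 1–Proposal Blue: Proposal Blue 9–4.
Every option loses at least once (Proposal Green loses to Measure 1; Option IV loses to Proposal Green; Plan B loses to Proposal Green; Measure 1 loses to Proposal Blue; Proposal Blue loses to Proposal Green). The majority relation contains the cycle Proposal Green beats Proposal Blue beats Measure 1 beats Proposal Green, so there is no Condorcet winner.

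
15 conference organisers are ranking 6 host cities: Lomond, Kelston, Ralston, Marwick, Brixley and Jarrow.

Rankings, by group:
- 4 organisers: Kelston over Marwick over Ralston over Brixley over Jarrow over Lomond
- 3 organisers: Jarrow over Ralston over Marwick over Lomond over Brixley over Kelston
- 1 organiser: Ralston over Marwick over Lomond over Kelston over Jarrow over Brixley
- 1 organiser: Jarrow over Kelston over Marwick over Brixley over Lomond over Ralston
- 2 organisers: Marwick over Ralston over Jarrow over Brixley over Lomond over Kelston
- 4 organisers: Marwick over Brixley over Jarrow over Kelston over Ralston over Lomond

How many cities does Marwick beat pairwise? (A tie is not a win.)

Marwick against each rival (15 organisers):
Marwick vs Lomond: Marwick, 15–0.
Marwick vs Kelston: Marwick, 10–5.
Marwick vs Ralston: Marwick wins 11–4.
Marwick vs Brixley: 15 to 0, Marwick.
Marwick vs Jarrow: Marwick wins 11–4.
Marwick beats Lomond, Kelston, Ralston, Brixley, Jarrow — 5 pairwise wins.

5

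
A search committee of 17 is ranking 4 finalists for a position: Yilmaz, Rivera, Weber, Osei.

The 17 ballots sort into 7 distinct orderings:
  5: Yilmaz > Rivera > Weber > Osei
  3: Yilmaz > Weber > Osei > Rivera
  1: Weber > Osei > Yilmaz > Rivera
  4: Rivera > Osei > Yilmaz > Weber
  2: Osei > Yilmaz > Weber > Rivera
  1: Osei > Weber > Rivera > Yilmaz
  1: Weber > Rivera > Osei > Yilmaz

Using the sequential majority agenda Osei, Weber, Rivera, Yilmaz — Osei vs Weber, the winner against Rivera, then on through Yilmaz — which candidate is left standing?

Yilmaz

Round 1: Osei vs Weber — 7–10, Weber advances.
Round 2: Weber vs Rivera — 8–9, Rivera advances.
Round 3: Rivera vs Yilmaz — 6–11, Yilmaz advances.
The agenda winner is Yilmaz.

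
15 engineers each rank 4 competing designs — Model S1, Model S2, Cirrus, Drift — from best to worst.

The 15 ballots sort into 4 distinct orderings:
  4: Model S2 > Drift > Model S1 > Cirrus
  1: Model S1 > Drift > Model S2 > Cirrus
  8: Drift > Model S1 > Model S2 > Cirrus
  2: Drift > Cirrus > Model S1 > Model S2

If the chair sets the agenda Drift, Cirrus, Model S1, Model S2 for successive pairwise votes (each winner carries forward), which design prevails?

Round 1: Drift vs Cirrus — 15–0, Drift advances.
Round 2: Drift vs Model S1 — 14–1, Drift advances.
Round 3: Drift vs Model S2 — 11–4, Drift advances.
The agenda winner is Drift.

Drift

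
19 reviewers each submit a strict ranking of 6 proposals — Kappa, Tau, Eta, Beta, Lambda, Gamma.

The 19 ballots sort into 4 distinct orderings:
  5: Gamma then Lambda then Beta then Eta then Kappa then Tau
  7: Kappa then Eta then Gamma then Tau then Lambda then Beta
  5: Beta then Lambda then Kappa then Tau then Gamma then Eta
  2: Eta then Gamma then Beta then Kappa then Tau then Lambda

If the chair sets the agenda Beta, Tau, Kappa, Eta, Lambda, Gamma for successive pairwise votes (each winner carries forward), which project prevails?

Round 1: Beta vs Tau — 12–7, Beta advances.
Round 2: Beta vs Kappa — 12–7, Beta advances.
Round 3: Beta vs Eta — 10–9, Beta advances.
Round 4: Beta vs Lambda — 7–12, Lambda advances.
Round 5: Lambda vs Gamma — 5–14, Gamma advances.
The agenda winner is Gamma.

Gamma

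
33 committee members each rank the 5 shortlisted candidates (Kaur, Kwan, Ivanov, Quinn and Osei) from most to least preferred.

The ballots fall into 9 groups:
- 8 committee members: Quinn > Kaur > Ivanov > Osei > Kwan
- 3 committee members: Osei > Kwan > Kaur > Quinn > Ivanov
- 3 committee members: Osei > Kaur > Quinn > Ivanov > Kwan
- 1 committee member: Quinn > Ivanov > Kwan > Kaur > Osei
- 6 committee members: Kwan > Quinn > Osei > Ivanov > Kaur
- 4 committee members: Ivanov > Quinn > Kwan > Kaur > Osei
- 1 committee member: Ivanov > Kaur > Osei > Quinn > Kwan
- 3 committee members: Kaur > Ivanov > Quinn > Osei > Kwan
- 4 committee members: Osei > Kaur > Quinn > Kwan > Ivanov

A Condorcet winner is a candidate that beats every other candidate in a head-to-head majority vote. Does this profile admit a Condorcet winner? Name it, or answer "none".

Pairwise majorities:
Kaur vs Kwan: 8+3+1+3+4 = 19 for Kaur, 14 for Kwan — Kaur by 19–14.
Kaur vs Ivanov: 8+3+3+3+4 = 21 for Kaur, 12 for Ivanov — Kaur by 21–12.
Kaur vs Quinn: Kaur is ranked higher on 3+3+1+3+4 = 14 ballots, Quinn on 19. Quinn wins 19–14.
Kaur vs Osei: 17 to 16, Kaur.
Kwan vs Ivanov: 3+6+4 = 13 for Kwan, 20 for Ivanov — Ivanov by 20–13.
Kwan vs Quinn: Kwan preferred on 3+6 = 9 ballots; Quinn wins 24–9.
Kwan vs Osei: Kwan preferred on 1+6+4 = 11 ballots; Osei wins 22–11.
Ivanov vs Quinn: Quinn wins 25–8.
Ivanov–Osei: Ivanov 17–16.
Quinn vs Osei: Quinn, 22–11.
Quinn defeats every rival head-to-head and is the Condorcet winner.

Quinn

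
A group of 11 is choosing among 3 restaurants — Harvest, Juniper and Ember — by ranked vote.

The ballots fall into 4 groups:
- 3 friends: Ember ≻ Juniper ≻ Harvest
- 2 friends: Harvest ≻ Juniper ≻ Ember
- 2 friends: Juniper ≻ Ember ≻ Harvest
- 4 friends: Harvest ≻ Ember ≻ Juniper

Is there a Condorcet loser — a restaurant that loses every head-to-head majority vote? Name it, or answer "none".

Juniper

Head-to-head results (11 friends):
Harvest vs Juniper: 6 to 5, Harvest.
Harvest vs Ember: Harvest, 6–5.
Juniper vs Ember: Juniper preferred on 2+2 = 4 ballots; Ember wins 7–4.
Juniper loses to every other restaurant — it is the Condorcet loser.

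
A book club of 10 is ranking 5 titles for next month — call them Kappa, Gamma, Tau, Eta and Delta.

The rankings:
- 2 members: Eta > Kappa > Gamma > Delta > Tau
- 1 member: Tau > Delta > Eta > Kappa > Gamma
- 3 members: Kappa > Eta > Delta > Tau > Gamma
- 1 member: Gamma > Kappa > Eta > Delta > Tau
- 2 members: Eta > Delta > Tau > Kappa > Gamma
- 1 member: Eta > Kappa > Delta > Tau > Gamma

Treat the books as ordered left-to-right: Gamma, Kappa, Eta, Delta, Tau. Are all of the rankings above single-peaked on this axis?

yes

Axis positions: Gamma=1, Kappa=2, Eta=3, Delta=4, Tau=5.
Bloc 1 (peak Eta at position 3): ranking walks positions 3-2-1-4-5, expanding outward from the peak — single-peaked.
Bloc 2 (peak Tau at position 5): ranking walks positions 5-4-3-2-1, expanding outward from the peak — single-peaked.
Bloc 3 (peak Kappa at position 2): ranking walks positions 2-3-4-5-1, expanding outward from the peak — single-peaked.
Bloc 4 (peak Gamma at position 1): ranking walks positions 1-2-3-4-5, expanding outward from the peak — single-peaked.
Bloc 5 (peak Eta at position 3): ranking walks positions 3-4-5-2-1, expanding outward from the peak — single-peaked.
Bloc 6 (peak Eta at position 3): ranking walks positions 3-2-4-5-1, expanding outward from the peak — single-peaked.
Every ranking is single-peaked on this axis.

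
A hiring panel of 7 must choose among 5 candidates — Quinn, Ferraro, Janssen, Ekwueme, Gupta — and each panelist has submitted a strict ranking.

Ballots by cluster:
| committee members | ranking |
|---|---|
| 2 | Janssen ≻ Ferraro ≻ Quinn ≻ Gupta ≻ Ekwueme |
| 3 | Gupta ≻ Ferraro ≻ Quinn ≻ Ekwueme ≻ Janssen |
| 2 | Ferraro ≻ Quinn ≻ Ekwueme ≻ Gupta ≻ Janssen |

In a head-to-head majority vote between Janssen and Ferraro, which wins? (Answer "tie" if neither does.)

Ferraro

Ballots ranking Janssen above Ferraro: 2.
Ballots ranking Ferraro above Janssen: 7 − 2 = 5.
Ferraro wins the head-to-head 5–2.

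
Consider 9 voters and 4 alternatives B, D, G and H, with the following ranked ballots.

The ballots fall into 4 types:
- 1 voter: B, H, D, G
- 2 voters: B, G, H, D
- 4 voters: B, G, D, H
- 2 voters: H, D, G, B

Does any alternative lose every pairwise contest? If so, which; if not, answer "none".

D

Pairwise majorities:
B vs D: B is ranked higher on 1+2+4 = 7 ballots, D on 2. B wins 7–2.
B vs G: B preferred on 1+2+4 = 7 ballots; B wins 7–2.
B vs H: B wins 7–2.
D vs G: D preferred on 1+2 = 3 ballots; G wins 6–3.
D–H: H 5–4.
G vs H: 6 to 3, G.
Only D has no wins; D is the Condorcet loser.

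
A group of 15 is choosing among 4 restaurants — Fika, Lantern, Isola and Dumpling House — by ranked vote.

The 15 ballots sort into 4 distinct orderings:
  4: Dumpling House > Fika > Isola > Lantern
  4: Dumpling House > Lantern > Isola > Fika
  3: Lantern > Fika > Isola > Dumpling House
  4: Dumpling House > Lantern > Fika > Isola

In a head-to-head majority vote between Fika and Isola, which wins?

Fika

Ballots ranking Fika above Isola: 4 + 3 + 4 = 11.
Ballots ranking Isola above Fika: 15 − 11 = 4.
Fika wins the head-to-head 11–4.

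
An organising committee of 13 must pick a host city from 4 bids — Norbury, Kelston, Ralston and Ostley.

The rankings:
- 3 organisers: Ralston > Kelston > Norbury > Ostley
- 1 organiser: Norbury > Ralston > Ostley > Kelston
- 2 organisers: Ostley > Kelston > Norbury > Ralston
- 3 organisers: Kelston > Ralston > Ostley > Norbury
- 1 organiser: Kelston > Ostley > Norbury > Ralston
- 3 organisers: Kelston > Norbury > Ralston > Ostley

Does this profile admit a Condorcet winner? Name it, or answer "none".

Head-to-head results (13 organisers):
Norbury–Kelston: Kelston 12–1.
Norbury vs Ralston: Norbury, 7–6.
Norbury–Ostley: Norbury 7–6.
Kelston vs Ralston: Kelston, 9–4.
Kelston vs Ostley: Kelston wins 10–3.
Ralston–Ostley: Ralston 10–3.
Kelston defeats every rival head-to-head and is the Condorcet winner.

Kelston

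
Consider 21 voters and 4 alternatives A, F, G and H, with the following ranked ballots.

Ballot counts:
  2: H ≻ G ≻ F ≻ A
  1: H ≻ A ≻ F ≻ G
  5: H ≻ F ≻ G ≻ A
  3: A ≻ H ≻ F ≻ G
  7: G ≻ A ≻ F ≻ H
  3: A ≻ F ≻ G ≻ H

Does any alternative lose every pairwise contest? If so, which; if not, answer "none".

Head-to-head results (21 voters):
A vs F: 1+3+7+3 = 14 for A, 7 for F — A by 14–7.
A vs G: 7 to 14, G.
A vs H: A, 13–8.
F vs G: F wins 12–9.
F vs H: 10 to 11, H.
G–H: H 11–10.
Every alternative wins at least one matchup (A beats F; F beats G; G beats A; H beats F), so there is no Condorcet loser.

none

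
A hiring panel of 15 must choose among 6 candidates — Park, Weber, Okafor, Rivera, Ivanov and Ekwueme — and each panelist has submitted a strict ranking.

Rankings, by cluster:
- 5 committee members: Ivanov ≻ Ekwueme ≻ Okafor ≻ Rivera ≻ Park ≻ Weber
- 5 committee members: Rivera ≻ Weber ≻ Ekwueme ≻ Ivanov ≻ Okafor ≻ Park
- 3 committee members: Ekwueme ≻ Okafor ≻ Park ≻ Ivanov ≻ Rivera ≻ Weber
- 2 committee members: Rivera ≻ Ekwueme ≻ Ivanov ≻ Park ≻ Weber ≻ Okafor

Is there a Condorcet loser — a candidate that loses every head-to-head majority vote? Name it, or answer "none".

Head-to-head results (15 committee members):
Park vs Weber: Park, 10–5.
Park vs Okafor: Okafor, 13–2.
Park vs Rivera: Park is ranked higher on 3 ballots, Rivera on 12. Rivera wins 12–3.
Park–Ivanov: Ivanov 12–3.
Park vs Ekwueme: 0 for Park, 15 for Ekwueme — Ekwueme by 15–0.
Weber vs Okafor: Okafor wins 8–7.
Weber vs Rivera: 0 for Weber, 15 for Rivera — Rivera by 15–0.
Weber–Ivanov: Ivanov 10–5.
Weber vs Ekwueme: Weber is ranked higher on 5 ballots, Ekwueme on 10. Ekwueme wins 10–5.
Okafor vs Rivera: 8 to 7, Okafor.
Okafor vs Ivanov: Okafor is ranked higher on 3 ballots, Ivanov on 12. Ivanov wins 12–3.
Okafor vs Ekwueme: Okafor is ranked higher on 0 ballots, Ekwueme on 15. Ekwueme wins 15–0.
Rivera vs Ivanov: Ivanov wins 8–7.
Rivera vs Ekwueme: Ekwueme wins 8–7.
Ivanov–Ekwueme: Ekwueme 10–5.
Weber is beaten in every head-to-head and is the Condorcet loser.

Weber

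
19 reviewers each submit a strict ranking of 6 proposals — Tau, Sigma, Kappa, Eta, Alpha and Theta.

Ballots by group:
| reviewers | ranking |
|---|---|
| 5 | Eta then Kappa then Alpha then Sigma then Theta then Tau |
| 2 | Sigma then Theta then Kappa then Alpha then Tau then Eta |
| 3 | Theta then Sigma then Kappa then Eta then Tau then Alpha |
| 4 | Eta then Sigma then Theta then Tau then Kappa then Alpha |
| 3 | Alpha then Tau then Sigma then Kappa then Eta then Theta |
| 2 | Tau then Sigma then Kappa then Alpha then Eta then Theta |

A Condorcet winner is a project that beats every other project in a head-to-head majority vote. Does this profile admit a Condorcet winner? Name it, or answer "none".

Pairwise majorities:
Tau–Sigma: Sigma 14–5.
Tau–Kappa: Kappa 10–9.
Tau vs Eta: Eta, 12–7.
Tau vs Alpha: Alpha wins 10–9.
Tau–Theta: Theta 14–5.
Sigma vs Kappa: Sigma, 14–5.
Sigma–Eta: Sigma 10–9.
Sigma vs Alpha: Sigma, 11–8.
Sigma vs Theta: Sigma wins 16–3.
Kappa vs Eta: Kappa, 10–9.
Kappa vs Alpha: Kappa wins 16–3.
Kappa vs Theta: Kappa, 10–9.
Eta–Alpha: Eta 12–7.
Eta–Theta: Eta 14–5.
Alpha–Theta: Alpha 10–9.
Only Sigma has no losses; Sigma is the Condorcet winner.

Sigma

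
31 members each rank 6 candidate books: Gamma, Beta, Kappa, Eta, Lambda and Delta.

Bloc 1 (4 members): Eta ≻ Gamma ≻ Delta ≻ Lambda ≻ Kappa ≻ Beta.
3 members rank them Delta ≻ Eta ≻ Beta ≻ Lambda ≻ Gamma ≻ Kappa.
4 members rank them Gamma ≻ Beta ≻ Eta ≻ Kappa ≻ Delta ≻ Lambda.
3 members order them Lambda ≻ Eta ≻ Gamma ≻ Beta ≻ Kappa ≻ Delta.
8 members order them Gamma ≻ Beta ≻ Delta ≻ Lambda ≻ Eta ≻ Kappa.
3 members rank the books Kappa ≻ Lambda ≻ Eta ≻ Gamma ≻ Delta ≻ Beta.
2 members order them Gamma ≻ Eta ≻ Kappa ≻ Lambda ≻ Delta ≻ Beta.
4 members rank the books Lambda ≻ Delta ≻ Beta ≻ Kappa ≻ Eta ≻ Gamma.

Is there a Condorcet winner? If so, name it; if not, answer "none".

none

Head-to-head results (31 members):
Gamma vs Beta: Gamma wins 24–7.
Gamma vs Kappa: Gamma wins 24–7.
Gamma vs Eta: Eta wins 17–14.
Gamma vs Lambda: Gamma wins 18–13.
Gamma vs Delta: Gamma wins 24–7.
Beta–Kappa: Beta 22–9.
Beta vs Eta: Beta, 16–15.
Beta vs Lambda: Lambda wins 16–15.
Beta vs Delta: Delta, 16–15.
Kappa vs Eta: Eta, 24–7.
Kappa vs Lambda: Lambda wins 22–9.
Kappa vs Delta: Delta, 19–12.
Eta vs Lambda: Lambda wins 18–13.
Eta vs Delta: Eta, 16–15.
Lambda vs Delta: Delta wins 19–12.
Each book drops at least one matchup (Gamma loses to Eta; Beta loses to Gamma; Kappa loses to Gamma; Eta loses to Beta; Lambda loses to Gamma; Delta loses to Gamma); the cycle Gamma → Beta → Eta → Gamma rules out a Condorcet winner.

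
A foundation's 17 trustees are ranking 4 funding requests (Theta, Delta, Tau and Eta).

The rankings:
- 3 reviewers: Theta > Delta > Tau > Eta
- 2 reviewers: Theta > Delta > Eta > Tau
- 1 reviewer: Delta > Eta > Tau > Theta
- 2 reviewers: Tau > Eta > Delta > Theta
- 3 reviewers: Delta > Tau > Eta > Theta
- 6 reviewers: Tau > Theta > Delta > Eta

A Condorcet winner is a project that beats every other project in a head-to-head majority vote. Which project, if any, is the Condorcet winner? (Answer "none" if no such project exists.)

Head-to-head results (17 reviewers):
Theta vs Delta: Theta wins 11–6.
Theta vs Tau: Theta preferred on 3+2 = 5 ballots; Tau wins 12–5.
Theta vs Eta: Theta, 11–6.
Delta vs Tau: Delta preferred on 3+2+1+3 = 9 ballots; Delta wins 9–8.
Delta vs Eta: Delta, 15–2.
Tau vs Eta: 14 to 3, Tau.
Every project loses at least once (Theta loses to Tau; Delta loses to Theta; Tau loses to Delta; Eta loses to Theta). The majority relation contains the cycle Theta → Delta → Tau → Theta, so there is no Condorcet winner.

none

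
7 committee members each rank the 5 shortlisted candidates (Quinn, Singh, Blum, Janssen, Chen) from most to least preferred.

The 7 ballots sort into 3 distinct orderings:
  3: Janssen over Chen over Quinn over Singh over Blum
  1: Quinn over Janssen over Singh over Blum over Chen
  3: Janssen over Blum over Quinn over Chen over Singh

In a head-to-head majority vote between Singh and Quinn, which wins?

No ballot ranks Singh above Quinn: 0.
Ballots ranking Quinn above Singh: 7 − 0 = 7.
Quinn wins the head-to-head 7–0.

Quinn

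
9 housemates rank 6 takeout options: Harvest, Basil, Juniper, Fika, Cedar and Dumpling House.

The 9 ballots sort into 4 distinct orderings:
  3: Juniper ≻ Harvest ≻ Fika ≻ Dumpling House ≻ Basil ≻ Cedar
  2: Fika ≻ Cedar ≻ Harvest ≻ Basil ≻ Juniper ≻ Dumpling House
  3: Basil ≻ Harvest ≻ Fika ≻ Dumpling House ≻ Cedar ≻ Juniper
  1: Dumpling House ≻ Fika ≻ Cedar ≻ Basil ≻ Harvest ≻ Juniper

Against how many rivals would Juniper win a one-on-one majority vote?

1

Juniper against each rival (9 friends):
Juniper vs Harvest: Harvest wins 6–3.
Juniper vs Basil: Juniper is ranked higher on 3 ballots, Basil on 6. Basil wins 6–3.
Juniper–Fika: Fika 6–3.
Juniper vs Cedar: Cedar, 6–3.
Juniper vs Dumpling House: 3+2 = 5 for Juniper, 4 for Dumpling House — Juniper by 5–4.
Juniper beats Dumpling House; loses to Harvest, Basil, Fika, Cedar — 1 pairwise win.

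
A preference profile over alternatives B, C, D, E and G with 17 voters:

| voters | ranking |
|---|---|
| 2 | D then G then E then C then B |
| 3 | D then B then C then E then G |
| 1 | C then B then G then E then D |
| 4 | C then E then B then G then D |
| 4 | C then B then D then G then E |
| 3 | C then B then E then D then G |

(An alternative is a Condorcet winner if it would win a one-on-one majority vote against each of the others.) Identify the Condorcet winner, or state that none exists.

Head-to-head results (17 voters):
B–C: C 14–3.
B vs D: 1+4+4+3 = 12 for B, 5 for D — B by 12–5.
B vs E: B wins 11–6.
B vs G: 15 to 2, B.
C–D: C 12–5.
C vs E: C, 15–2.
C vs G: C wins 15–2.
D vs E: D, 9–8.
D vs G: D preferred on 2+3+4+3 = 12 ballots; D wins 12–5.
E vs G: E is ranked higher on 3+4+3 = 10 ballots, G on 7. E wins 10–7.
C wins every pairwise contest, so C is the Condorcet winner.

C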